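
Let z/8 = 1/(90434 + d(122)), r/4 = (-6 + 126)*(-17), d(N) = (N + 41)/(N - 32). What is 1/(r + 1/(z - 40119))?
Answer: -326537486817/2664545900565943 ≈ -0.00012255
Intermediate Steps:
d(N) = (41 + N)/(-32 + N)
r = -8160 (r = 4*((-6 + 126)*(-17)) = 4*(120*(-17)) = 4*(-2040) = -8160)
z = 720/8139223 (z = 8/(90434 + (41 + 122)/(-32 + 122)) = 8/(90434 + 163/90) = 8/(8139223/90) = 8*(90/8139223) = 720/8139223 ≈ 8.8461e-5)
1/(r + 1/(z - 40119)) = 1/(-8160 + 1/(720/8139223 - 40119)) = 1/(-8160 + 1/(-326537486817/8139223)) = 1/(-8160 - 8139223/326537486817) = 1/(-2664545900565943/326537486817) = -326537486817/2664545900565943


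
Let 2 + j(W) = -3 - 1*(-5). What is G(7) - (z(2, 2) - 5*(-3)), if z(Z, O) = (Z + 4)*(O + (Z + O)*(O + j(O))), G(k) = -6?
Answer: -81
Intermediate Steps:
j(W) = 0 (j(W) = -2 + (-3 - 1*(-5)) = -2 + (-3 + 5) = -2 + 2 = 0)
z(Z, O) = (4 + Z)*(O + O*(O + Z)) (z(Z, O) = (Z + 4)*(O + (Z + O)*(O + 0)) = (4 + Z)*(O + (O + Z)*O) = (4 + Z)*(O + O*(O + Z)))
G(7) - (z(2, 2) - 5*(-3)) = -6 - (2*(4 + 2**2 + 4*2 + 5*2 + 2*2) - 5*(-3)) = -6 - (2*(4 + 4 + 8 + 10 + 4) + 15) = -6 - (2*30 + 15) = -6 - (60 + 15) = -6 - 1*75 = -6 - 75 = -81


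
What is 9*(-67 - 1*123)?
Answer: -1710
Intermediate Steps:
9*(-67 - 1*123) = 9*(-67 - 123) = 9*(-190) = -1710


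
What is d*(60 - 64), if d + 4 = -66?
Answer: 280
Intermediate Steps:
d = -70 (d = -4 - 66 = -70)
d*(60 - 64) = -70*(60 - 64) = -70*(-4) = 280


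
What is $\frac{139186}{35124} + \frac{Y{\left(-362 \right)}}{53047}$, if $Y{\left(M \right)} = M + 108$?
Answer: $\frac{3687239123}{931611414} \approx 3.9579$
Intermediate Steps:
$Y{\left(M \right)} = 108 + M$
$\frac{139186}{35124} + \frac{Y{\left(-362 \right)}}{53047} = \frac{139186}{35124} + \frac{108 - 362}{53047} = 139186 \cdot \frac{1}{35124} - \frac{254}{53047} = \frac{69593}{17562} - \frac{254}{53047} = \frac{3687239123}{931611414}$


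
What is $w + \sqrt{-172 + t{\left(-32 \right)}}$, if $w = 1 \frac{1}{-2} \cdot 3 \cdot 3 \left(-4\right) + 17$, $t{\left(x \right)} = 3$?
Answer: $35 + 13 i \approx 35.0 + 13.0 i$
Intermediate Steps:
$w = 35$ ($w = 1 \left(- \frac{1}{2}\right) 9 \left(-4\right) + 17 = \left(- \frac{1}{2}\right) \left(-36\right) + 17 = 18 + 17 = 35$)
$w + \sqrt{-172 + t{\left(-32 \right)}} = 35 + \sqrt{-172 + 3} = 35 + \sqrt{-169} = 35 + 13 i$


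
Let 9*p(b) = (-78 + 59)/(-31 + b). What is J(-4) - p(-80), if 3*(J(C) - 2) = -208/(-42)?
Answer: 25397/6993 ≈ 3.6318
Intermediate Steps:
J(C) = 230/63 (J(C) = 2 + (-208/(-42))/3 = 2 + (-208*(-1/42))/3 = 2 + (1/3)*(104/21) = 2 + 104/63 = 230/63)
p(b) = -19/(9*(-31 + b)) (p(b) = ((-78 + 59)/(-31 + b))/9 = (-19/(-31 + b))/9 = -19/(9*(-31 + b)))
J(-4) - p(-80) = 230/63 - (-19)/(-279 + 9*(-80)) = 230/63 - (-19)/(-279 - 720) = 230/63 - (-19)/(-999) = 230/63 - (-19)*(-1)/999 = 230/63 - 1*19/999 = 230/63 - 19/999 = 25397/6993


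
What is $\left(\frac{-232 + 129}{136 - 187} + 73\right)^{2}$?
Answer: $\frac{14638276}{2601} \approx 5627.9$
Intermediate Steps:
$\left(\frac{-232 + 129}{136 - 187} + 73\right)^{2} = \left(- \frac{103}{-51} + 73\right)^{2} = \left(\left(-103\right) \left(- \frac{1}{51}\right) + 73\right)^{2} = \left(\frac{103}{51} + 73\right)^{2} = \left(\frac{3826}{51}\right)^{2} = \frac{14638276}{2601}$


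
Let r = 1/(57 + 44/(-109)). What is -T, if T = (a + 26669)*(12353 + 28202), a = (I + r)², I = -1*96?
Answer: -55379093423546370/38056561 ≈ -1.4552e+9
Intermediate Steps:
r = 109/6169 (r = 1/(57 + 44*(-1/109)) = 1/(57 - 44/109) = 1/(6169/109) = 109/6169 ≈ 0.017669)
I = -96
a = 350600173225/38056561 (a = (-96 + 109/6169)² = (-592115/6169)² = 350600173225/38056561 ≈ 9212.6)
T = 55379093423546370/38056561 (T = (350600173225/38056561 + 26669)*(12353 + 28202) = (1365530598534/38056561)*40555 = 55379093423546370/38056561 ≈ 1.4552e+9)
-T = -1*55379093423546370/38056561 = -55379093423546370/38056561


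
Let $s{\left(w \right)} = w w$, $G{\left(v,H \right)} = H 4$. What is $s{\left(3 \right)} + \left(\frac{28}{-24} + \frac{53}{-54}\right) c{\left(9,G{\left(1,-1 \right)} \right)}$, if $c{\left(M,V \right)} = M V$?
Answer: $\frac{259}{3} \approx 86.333$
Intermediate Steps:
$G{\left(v,H \right)} = 4 H$
$s{\left(w \right)} = w^{2}$
$s{\left(3 \right)} + \left(\frac{28}{-24} + \frac{53}{-54}\right) c{\left(9,G{\left(1,-1 \right)} \right)} = 3^{2} + \left(\frac{28}{-24} + \frac{53}{-54}\right) 9 \cdot 4 \left(-1\right) = 9 + \left(28 \left(- \frac{1}{24}\right) + 53 \left(- \frac{1}{54}\right)\right) 9 \left(-4\right) = 9 + \left(- \frac{7}{6} - \frac{53}{54}\right) \left(-36\right) = 9 - - \frac{232}{3} = 9 + \frac{232}{3} = \frac{259}{3}$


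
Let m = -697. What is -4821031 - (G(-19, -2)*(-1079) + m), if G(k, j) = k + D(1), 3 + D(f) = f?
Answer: -4842993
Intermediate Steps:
D(f) = -3 + f
G(k, j) = -2 + k (G(k, j) = k + (-3 + 1) = k - 2 = -2 + k)
-4821031 - (G(-19, -2)*(-1079) + m) = -4821031 - ((-2 - 19)*(-1079) - 697) = -4821031 - (-21*(-1079) - 697) = -4821031 - (22659 - 697) = -4821031 - 1*21962 = -4821031 - 21962 = -4842993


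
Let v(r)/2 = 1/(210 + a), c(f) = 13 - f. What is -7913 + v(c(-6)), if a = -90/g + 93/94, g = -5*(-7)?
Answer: -1085179591/137139 ≈ -7913.0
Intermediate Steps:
g = 35
a = -1041/658 (a = -90/35 + 93/94 = -90*1/35 + 93*(1/94) = -18/7 + 93/94 = -1041/658 ≈ -1.5821)
v(r) = 1316/137139 (v(r) = 2/(210 - 1041/658) = 2/(137139/658) = 2*(658/137139) = 1316/137139)
-7913 + v(c(-6)) = -7913 + 1316/137139 = -1085179591/137139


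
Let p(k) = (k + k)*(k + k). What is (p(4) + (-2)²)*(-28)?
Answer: -1904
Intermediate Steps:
p(k) = 4*k² (p(k) = (2*k)*(2*k) = 4*k²)
(p(4) + (-2)²)*(-28) = (4*4² + (-2)²)*(-28) = (4*16 + 4)*(-28) = (64 + 4)*(-28) = 68*(-28) = -1904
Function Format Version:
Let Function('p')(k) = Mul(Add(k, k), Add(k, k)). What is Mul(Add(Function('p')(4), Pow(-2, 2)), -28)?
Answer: -1904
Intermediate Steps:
Function('p')(k) = Mul(4, Pow(k, 2)) (Function('p')(k) = Mul(Mul(2, k), Mul(2, k)) = Mul(4, Pow(k, 2)))
Mul(Add(Function('p')(4), Pow(-2, 2)), -28) = Mul(Add(Mul(4, Pow(4, 2)), Pow(-2, 2)), -28) = Mul(Add(Mul(4, 16), 4), -28) = Mul(Add(64, 4), -28) = Mul(68, -28) = -1904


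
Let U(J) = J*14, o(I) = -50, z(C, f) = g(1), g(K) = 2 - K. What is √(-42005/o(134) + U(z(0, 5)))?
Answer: 3*√9490/10 ≈ 29.225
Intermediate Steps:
z(C, f) = 1 (z(C, f) = 2 - 1*1 = 2 - 1 = 1)
U(J) = 14*J
√(-42005/o(134) + U(z(0, 5))) = √(-42005/(-50) + 14*1) = √(-42005*(-1/50) + 14) = √(8401/10 + 14) = √(8541/10) = 3*√9490/10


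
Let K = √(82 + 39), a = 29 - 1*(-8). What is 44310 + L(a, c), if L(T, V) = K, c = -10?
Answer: 44321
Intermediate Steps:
a = 37 (a = 29 + 8 = 37)
K = 11 (K = √121 = 11)
L(T, V) = 11
44310 + L(a, c) = 44310 + 11 = 44321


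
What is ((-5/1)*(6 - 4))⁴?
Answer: 10000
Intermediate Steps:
((-5/1)*(6 - 4))⁴ = (-5*1*2)⁴ = (-5*2)⁴ = (-10)⁴ = 10000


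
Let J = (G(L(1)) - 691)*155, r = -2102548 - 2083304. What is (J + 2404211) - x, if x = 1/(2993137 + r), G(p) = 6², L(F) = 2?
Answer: 2746448132491/1192715 ≈ 2.3027e+6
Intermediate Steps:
r = -4185852
G(p) = 36
J = -101525 (J = (36 - 691)*155 = -655*155 = -101525)
x = -1/1192715 (x = 1/(2993137 - 4185852) = 1/(-1192715) = -1/1192715 ≈ -8.3842e-7)
(J + 2404211) - x = (-101525 + 2404211) - 1*(-1/1192715) = 2302686 + 1/1192715 = 2746448132491/1192715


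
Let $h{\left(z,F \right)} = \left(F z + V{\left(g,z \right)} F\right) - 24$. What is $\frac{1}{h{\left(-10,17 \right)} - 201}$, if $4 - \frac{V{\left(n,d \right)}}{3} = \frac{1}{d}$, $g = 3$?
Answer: $- \frac{10}{1859} \approx -0.0053792$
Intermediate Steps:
$V{\left(n,d \right)} = 12 - \frac{3}{d}$
$h{\left(z,F \right)} = -24 + F z + F \left(12 - \frac{3}{z}\right)$ ($h{\left(z,F \right)} = \left(F z + \left(12 - \frac{3}{z}\right) F\right) - 24 = \left(F z + F \left(12 - \frac{3}{z}\right)\right) - 24 = -24 + F z + F \left(12 - \frac{3}{z}\right)$)
$\frac{1}{h{\left(-10,17 \right)} - 201} = \frac{1}{\left(-24 + 12 \cdot 17 + 17 \left(-10\right) - \frac{51}{-10}\right) - 201} = \frac{1}{\left(-24 + 204 - 170 - 51 \left(- \frac{1}{10}\right)\right) - 201} = \frac{1}{\left(-24 + 204 - 170 + \frac{51}{10}\right) - 201} = \frac{1}{\frac{151}{10} - 201} = \frac{1}{- \frac{1859}{10}} = - \frac{10}{1859}$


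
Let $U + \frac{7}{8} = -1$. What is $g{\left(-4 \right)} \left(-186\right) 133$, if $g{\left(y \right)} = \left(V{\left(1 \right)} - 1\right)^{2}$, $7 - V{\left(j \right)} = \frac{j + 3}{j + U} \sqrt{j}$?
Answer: $- \frac{19352184}{7} \approx -2.7646 \cdot 10^{6}$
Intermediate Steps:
$U = - \frac{15}{8}$ ($U = - \frac{7}{8} - 1 = - \frac{15}{8} \approx -1.875$)
$V{\left(j \right)} = 7 - \frac{\sqrt{j} \left(3 + j\right)}{- \frac{15}{8} + j}$ ($V{\left(j \right)} = 7 - \frac{j + 3}{j - \frac{15}{8}} \sqrt{j} = 7 - \frac{3 + j}{- \frac{15}{8} + j} \sqrt{j} = 7 - \frac{\sqrt{j} \left(3 + j\right)}{- \frac{15}{8} + j}$)
$g{\left(y \right)} = \frac{5476}{49}$ ($g{\left(y \right)} = \left(\frac{-105 - 24 \sqrt{1} - 8 \cdot 1^{\frac{3}{2}} + 56 \cdot 1}{-15 + 8 \cdot 1} - 1\right)^{2} = \left(\frac{-105 - 24 - 8 + 56}{-15 + 8} - 1\right)^{2} = \left(\frac{-105 - 24 - 8 + 56}{-7} - 1\right)^{2} = \left(\left(- \frac{1}{7}\right) \left(-81\right) - 1\right)^{2} = \left(\frac{81}{7} - 1\right)^{2} = \left(\frac{74}{7}\right)^{2} = \frac{5476}{49}$)
$g{\left(-4 \right)} \left(-186\right) 133 = \frac{5476}{49} \left(-186\right) 133 = \left(- \frac{1018536}{49}\right) 133 = - \frac{19352184}{7}$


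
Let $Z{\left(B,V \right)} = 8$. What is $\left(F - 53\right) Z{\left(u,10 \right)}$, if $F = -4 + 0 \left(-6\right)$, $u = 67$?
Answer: $-456$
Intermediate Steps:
$F = -4$ ($F = -4 + 0 = -4$)
$\left(F - 53\right) Z{\left(u,10 \right)} = \left(-4 - 53\right) 8 = \left(-57\right) 8 = -456$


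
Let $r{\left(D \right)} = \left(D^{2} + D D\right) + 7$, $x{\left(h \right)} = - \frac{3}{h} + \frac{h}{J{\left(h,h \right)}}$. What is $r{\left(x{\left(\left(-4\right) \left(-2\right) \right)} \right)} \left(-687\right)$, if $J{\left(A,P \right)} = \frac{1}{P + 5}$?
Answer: $- \frac{472288455}{32} \approx -1.4759 \cdot 10^{7}$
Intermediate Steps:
$J{\left(A,P \right)} = \frac{1}{5 + P}$
$x{\left(h \right)} = - \frac{3}{h} + h \left(5 + h\right)$ ($x{\left(h \right)} = - \frac{3}{h} + \frac{h}{\frac{1}{5 + h}} = - \frac{3}{h} + h \left(5 + h\right)$)
$r{\left(D \right)} = 7 + 2 D^{2}$ ($r{\left(D \right)} = \left(D^{2} + D^{2}\right) + 7 = 2 D^{2} + 7 = 7 + 2 D^{2}$)
$r{\left(x{\left(\left(-4\right) \left(-2\right) \right)} \right)} \left(-687\right) = \left(7 + 2 \left(\frac{-3 + \left(\left(-4\right) \left(-2\right)\right)^{2} \left(5 - -8\right)}{\left(-4\right) \left(-2\right)}\right)^{2}\right) \left(-687\right) = \left(7 + 2 \left(\frac{-3 + 8^{2} \left(5 + 8\right)}{8}\right)^{2}\right) \left(-687\right) = \left(7 + 2 \left(\frac{-3 + 64 \cdot 13}{8}\right)^{2}\right) \left(-687\right) = \left(7 + 2 \left(\frac{-3 + 832}{8}\right)^{2}\right) \left(-687\right) = \left(7 + 2 \left(\frac{1}{8} \cdot 829\right)^{2}\right) \left(-687\right) = \left(7 + 2 \left(\frac{829}{8}\right)^{2}\right) \left(-687\right) = \left(7 + 2 \cdot \frac{687241}{64}\right) \left(-687\right) = \left(7 + \frac{687241}{32}\right) \left(-687\right) = \frac{687465}{32} \left(-687\right) = - \frac{472288455}{32}$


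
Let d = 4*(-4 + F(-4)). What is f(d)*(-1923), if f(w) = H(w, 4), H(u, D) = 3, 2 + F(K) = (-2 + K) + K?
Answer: -5769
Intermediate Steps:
F(K) = -4 + 2*K (F(K) = -2 + ((-2 + K) + K) = -2 + (-2 + 2*K) = -4 + 2*K)
d = -64 (d = 4*(-4 + (-4 + 2*(-4))) = 4*(-4 + (-4 - 8)) = 4*(-4 - 12) = 4*(-16) = -64)
f(w) = 3
f(d)*(-1923) = 3*(-1923) = -5769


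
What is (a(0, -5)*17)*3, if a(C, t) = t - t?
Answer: 0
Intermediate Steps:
a(C, t) = 0
(a(0, -5)*17)*3 = (0*17)*3 = 0*3 = 0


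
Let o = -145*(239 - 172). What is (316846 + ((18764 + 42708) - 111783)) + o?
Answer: 256820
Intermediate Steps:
o = -9715 (o = -145*67 = -9715)
(316846 + ((18764 + 42708) - 111783)) + o = (316846 + ((18764 + 42708) - 111783)) - 9715 = (316846 + (61472 - 111783)) - 9715 = (316846 - 50311) - 9715 = 266535 - 9715 = 256820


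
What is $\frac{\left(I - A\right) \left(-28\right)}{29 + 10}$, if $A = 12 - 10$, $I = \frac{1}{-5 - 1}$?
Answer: $\frac{14}{9} \approx 1.5556$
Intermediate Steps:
$I = - \frac{1}{6}$ ($I = \frac{1}{-6} = - \frac{1}{6} \approx -0.16667$)
$A = 2$
$\frac{\left(I - A\right) \left(-28\right)}{29 + 10} = \frac{\left(- \frac{1}{6} - 2\right) \left(-28\right)}{29 + 10} = \frac{\left(- \frac{1}{6} - 2\right) \left(-28\right)}{39} = \left(- \frac{13}{6}\right) \left(-28\right) \frac{1}{39} = \frac{182}{3} \cdot \frac{1}{39} = \frac{14}{9}$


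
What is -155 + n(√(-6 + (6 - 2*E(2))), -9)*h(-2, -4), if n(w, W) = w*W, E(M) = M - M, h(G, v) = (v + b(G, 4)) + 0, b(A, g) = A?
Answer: -155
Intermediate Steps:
h(G, v) = G + v (h(G, v) = (v + G) + 0 = (G + v) + 0 = G + v)
E(M) = 0
n(w, W) = W*w
-155 + n(√(-6 + (6 - 2*E(2))), -9)*h(-2, -4) = -155 + (-9*√(-6 + (6 - 2*0)))*(-2 - 4) = -155 - 9*√(-6 + (6 + 0))*(-6) = -155 - 9*√(-6 + 6)*(-6) = -155 - 9*√0*(-6) = -155 - 9*0*(-6) = -155 + 0*(-6) = -155 + 0 = -155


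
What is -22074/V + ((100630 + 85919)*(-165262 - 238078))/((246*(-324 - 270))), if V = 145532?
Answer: 41478081657371/80551962 ≈ 5.1492e+5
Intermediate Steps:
-22074/V + ((100630 + 85919)*(-165262 - 238078))/((246*(-324 - 270))) = -22074/145532 + ((100630 + 85919)*(-165262 - 238078))/((246*(-324 - 270))) = -22074*1/145532 + (186549*(-403340))/((246*(-594))) = -11037/72766 - 75242673660/(-146124) = -11037/72766 - 75242673660*(-1/146124) = -11037/72766 + 570020255/1107 = 41478081657371/80551962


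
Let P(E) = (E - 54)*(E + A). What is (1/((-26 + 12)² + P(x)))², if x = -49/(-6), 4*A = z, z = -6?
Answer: 81/972196 ≈ 8.3317e-5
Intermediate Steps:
A = -3/2 (A = (¼)*(-6) = -3/2 ≈ -1.5000)
x = 49/6 (x = -49*(-⅙) = 49/6 ≈ 8.1667)
P(E) = (-54 + E)*(-3/2 + E) (P(E) = (E - 54)*(E - 3/2) = (-54 + E)*(-3/2 + E))
(1/((-26 + 12)² + P(x)))² = (1/((-26 + 12)² + (81 + (49/6)² - 111/2*49/6)))² = (1/((-14)² + (81 + 2401/36 - 1813/4)))² = (1/(196 - 2750/9))² = (1/(-986/9))² = (-9/986)² = 81/972196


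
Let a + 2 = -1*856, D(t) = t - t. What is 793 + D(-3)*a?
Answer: 793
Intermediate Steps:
D(t) = 0
a = -858 (a = -2 - 1*856 = -2 - 856 = -858)
793 + D(-3)*a = 793 + 0*(-858) = 793 + 0 = 793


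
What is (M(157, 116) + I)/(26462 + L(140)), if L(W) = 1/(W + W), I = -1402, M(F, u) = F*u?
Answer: 4706800/7409361 ≈ 0.63525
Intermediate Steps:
L(W) = 1/(2*W)
(M(157, 116) + I)/(26462 + L(140)) = (157*116 - 1402)/(26462 + (½)/140) = (18212 - 1402)/(26462 + (½)*(1/140)) = 16810/(26462 + 1/280) = 16810/(7409361/280) = 16810*(280/7409361) = 4706800/7409361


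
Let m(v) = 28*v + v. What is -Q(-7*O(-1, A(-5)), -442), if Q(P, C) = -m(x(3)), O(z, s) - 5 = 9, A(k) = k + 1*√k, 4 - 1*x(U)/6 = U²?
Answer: -870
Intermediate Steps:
x(U) = 24 - 6*U²
m(v) = 29*v
A(k) = k + √k
O(z, s) = 14 (O(z, s) = 5 + 9 = 14)
Q(P, C) = 870 (Q(P, C) = -29*(24 - 6*3²) = -29*(24 - 6*9) = -29*(24 - 54) = -29*(-30) = -1*(-870) = 870)
-Q(-7*O(-1, A(-5)), -442) = -1*870 = -870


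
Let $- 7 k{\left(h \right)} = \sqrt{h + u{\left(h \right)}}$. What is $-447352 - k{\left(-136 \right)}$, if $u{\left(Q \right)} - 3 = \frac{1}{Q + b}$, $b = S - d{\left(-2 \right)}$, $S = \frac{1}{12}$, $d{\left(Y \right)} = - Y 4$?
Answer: $-447352 + \frac{i \sqrt{396697081}}{12089} \approx -4.4735 \cdot 10^{5} + 1.6476 i$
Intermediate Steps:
$d{\left(Y \right)} = - 4 Y$
$S = \frac{1}{12} \approx 0.083333$
$b = - \frac{95}{12}$ ($b = \frac{1}{12} - \left(-4\right) \left(-2\right) = \frac{1}{12} - 8 = - \frac{95}{12} \approx -7.9167$)
$u{\left(Q \right)} = 3 + \frac{1}{- \frac{95}{12} + Q}$ ($u{\left(Q \right)} = 3 + \frac{1}{Q - \frac{95}{12}} = 3 + \frac{1}{- \frac{95}{12} + Q}$)
$k{\left(h \right)} = - \frac{\sqrt{h + \frac{3 \left(-91 + 12 h\right)}{-95 + 12 h}}}{7}$
$-447352 - k{\left(-136 \right)} = -447352 - - \frac{\sqrt{- \frac{273 - 12 \left(-136\right)^{2} + 59 \left(-136\right)}{-95 + 12 \left(-136\right)}}}{7} = -447352 - - \frac{\sqrt{- \frac{273 - 221952 - 8024}{-95 - 1632}}}{7} = -447352 - - \frac{\sqrt{- \frac{273 - 221952 - 8024}{-1727}}}{7} = -447352 - - \frac{\sqrt{\left(-1\right) \left(- \frac{1}{1727}\right) \left(-229703\right)}}{7} = -447352 - - \frac{\sqrt{- \frac{229703}{1727}}}{7} = -447352 - - \frac{\frac{1}{1727} i \sqrt{396697081}}{7} = -447352 - - \frac{i \sqrt{396697081}}{12089} = -447352 + \frac{i \sqrt{396697081}}{12089}$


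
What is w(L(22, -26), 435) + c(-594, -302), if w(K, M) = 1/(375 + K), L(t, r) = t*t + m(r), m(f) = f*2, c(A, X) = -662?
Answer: -534233/807 ≈ -662.00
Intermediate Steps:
m(f) = 2*f
L(t, r) = t² + 2*r (L(t, r) = t*t + 2*r = t² + 2*r)
w(L(22, -26), 435) + c(-594, -302) = 1/(375 + (22² + 2*(-26))) - 662 = 1/(375 + (484 - 52)) - 662 = 1/(375 + 432) - 662 = 1/807 - 662 = -534233/807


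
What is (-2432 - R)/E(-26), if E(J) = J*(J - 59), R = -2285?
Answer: -147/2210 ≈ -0.066516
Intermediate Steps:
E(J) = J*(-59 + J)
(-2432 - R)/E(-26) = (-2432 - 1*(-2285))/((-26*(-59 - 26))) = (-2432 + 2285)/((-26*(-85))) = -147/2210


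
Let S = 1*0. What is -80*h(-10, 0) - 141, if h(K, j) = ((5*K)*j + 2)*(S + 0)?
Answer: -141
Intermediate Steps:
S = 0
h(K, j) = 0 (h(K, j) = ((5*K)*j + 2)*(0 + 0) = (5*K*j + 2)*0 = (2 + 5*K*j)*0 = 0)
-80*h(-10, 0) - 141 = -80*0 - 141 = 0 - 141 = -141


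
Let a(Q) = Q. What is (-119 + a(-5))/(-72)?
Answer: 31/18 ≈ 1.7222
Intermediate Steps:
(-119 + a(-5))/(-72) = (-119 - 5)/(-72) = -1/72*(-124) = 31/18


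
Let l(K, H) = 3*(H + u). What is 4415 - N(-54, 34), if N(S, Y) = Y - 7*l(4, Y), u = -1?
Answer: 5074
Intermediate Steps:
l(K, H) = -3 + 3*H (l(K, H) = 3*(H - 1) = 3*(-1 + H) = -3 + 3*H)
N(S, Y) = 21 - 20*Y (N(S, Y) = Y - 7*(-3 + 3*Y) = Y + (21 - 21*Y) = 21 - 20*Y)
4415 - N(-54, 34) = 4415 - (21 - 20*34) = 4415 - (21 - 680) = 4415 - 1*(-659) = 4415 + 659 = 5074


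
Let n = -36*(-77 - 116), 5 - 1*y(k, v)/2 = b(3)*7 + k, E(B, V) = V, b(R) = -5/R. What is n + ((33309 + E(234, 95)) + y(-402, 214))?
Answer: 123568/3 ≈ 41189.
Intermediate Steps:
y(k, v) = 100/3 - 2*k (y(k, v) = 10 - 2*(-5/3*7 + k) = 10 - 2*(-35/3 + k) = 10 + (70/3 - 2*k) = 100/3 - 2*k)
n = 6948 (n = -36*(-193) = 6948)
n + ((33309 + E(234, 95)) + y(-402, 214)) = 6948 + ((33309 + 95) + (100/3 - 2*(-402))) = 6948 + (33404 + (100/3 + 804)) = 6948 + (33404 + 2512/3) = 6948 + 102724/3 = 123568/3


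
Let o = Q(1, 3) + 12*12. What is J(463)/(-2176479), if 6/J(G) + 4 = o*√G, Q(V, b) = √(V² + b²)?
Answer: 2/(725493*(4 - √463*(144 + √10))) ≈ -8.7168e-10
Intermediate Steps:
o = 144 + √10 (o = √(1² + 3²) + 12*12 = √(1 + 9) + 144 = √10 + 144 = 144 + √10 ≈ 147.16)
J(G) = 6/(-4 + √G*(144 + √10)) (J(G) = 6/(-4 + (144 + √10)*√G) = 6/(-4 + √G*(144 + √10)))
J(463)/(-2176479) = (6/(-4 + √463*(144 + √10)))/(-2176479) = (6/(-4 + √463*(144 + √10)))*(-1/2176479) = -2/(725493*(-4 + √463*(144 + √10)))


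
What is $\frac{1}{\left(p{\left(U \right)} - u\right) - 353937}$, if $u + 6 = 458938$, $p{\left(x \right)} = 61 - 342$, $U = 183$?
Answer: $- \frac{1}{813150} \approx -1.2298 \cdot 10^{-6}$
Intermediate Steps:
$p{\left(x \right)} = -281$
$u = 458932$ ($u = -6 + 458938 = 458932$)
$\frac{1}{\left(p{\left(U \right)} - u\right) - 353937} = \frac{1}{\left(-281 - 458932\right) - 353937} = \frac{1}{-459213 - 353937} = \frac{1}{-813150} = - \frac{1}{813150}$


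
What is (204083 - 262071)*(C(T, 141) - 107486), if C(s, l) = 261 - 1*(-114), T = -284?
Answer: 6211152668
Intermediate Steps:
C(s, l) = 375 (C(s, l) = 261 + 114 = 375)
(204083 - 262071)*(C(T, 141) - 107486) = (204083 - 262071)*(375 - 107486) = -57988*(-107111) = 6211152668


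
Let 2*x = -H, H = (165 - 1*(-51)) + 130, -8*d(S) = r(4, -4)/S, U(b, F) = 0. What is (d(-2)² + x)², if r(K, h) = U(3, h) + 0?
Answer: 29929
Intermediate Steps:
r(K, h) = 0 (r(K, h) = 0 + 0 = 0)
d(S) = 0 (d(S) = -0/S = -⅛*0 = 0)
H = 346 (H = (165 + 51) + 130 = 216 + 130 = 346)
x = -173 (x = (-1*346)/2 = (½)*(-346) = -173)
(d(-2)² + x)² = (0² - 173)² = (0 - 173)² = (-173)² = 29929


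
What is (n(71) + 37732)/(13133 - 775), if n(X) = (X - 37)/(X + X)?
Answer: 2678989/877418 ≈ 3.0533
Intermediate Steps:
n(X) = (-37 + X)/(2*X) (n(X) = (-37 + X)/((2*X)) = (-37 + X)*(1/(2*X)) = (-37 + X)/(2*X))
(n(71) + 37732)/(13133 - 775) = ((½)*(-37 + 71)/71 + 37732)/(13133 - 775) = ((½)*(1/71)*34 + 37732)/12358 = (17/71 + 37732)*(1/12358) = (2678989/71)*(1/12358) = 2678989/877418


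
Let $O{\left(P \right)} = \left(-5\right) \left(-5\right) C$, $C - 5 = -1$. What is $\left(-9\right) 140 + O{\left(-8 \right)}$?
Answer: $-1160$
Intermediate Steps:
$C = 4$ ($C = 5 - 1 = 4$)
$O{\left(P \right)} = 100$ ($O{\left(P \right)} = \left(-5\right) \left(-5\right) 4 = 25 \cdot 4 = 100$)
$\left(-9\right) 140 + O{\left(-8 \right)} = \left(-9\right) 140 + 100 = -1260 + 100 = -1160$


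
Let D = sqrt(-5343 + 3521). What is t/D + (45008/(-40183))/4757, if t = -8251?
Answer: -45008/191150531 + 8251*I*sqrt(1822)/1822 ≈ -0.00023546 + 193.3*I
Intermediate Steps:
D = I*sqrt(1822) (D = sqrt(-1822) = I*sqrt(1822) ≈ 42.685*I)
t/D + (45008/(-40183))/4757 = -8251*(-I*sqrt(1822)/1822) + (45008/(-40183))/4757 = -(-8251)*I*sqrt(1822)/1822 + (45008*(-1/40183))*(1/4757) = 8251*I*sqrt(1822)/1822 - 45008/40183*1/4757 = 8251*I*sqrt(1822)/1822 - 45008/191150531 = -45008/191150531 + 8251*I*sqrt(1822)/1822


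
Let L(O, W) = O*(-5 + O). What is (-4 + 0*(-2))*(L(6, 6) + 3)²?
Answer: -324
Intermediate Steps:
(-4 + 0*(-2))*(L(6, 6) + 3)² = (-4 + 0*(-2))*(6*(-5 + 6) + 3)² = (-4 + 0)*(6*1 + 3)² = -4*(6 + 3)² = -4*9² = -4*81 = -324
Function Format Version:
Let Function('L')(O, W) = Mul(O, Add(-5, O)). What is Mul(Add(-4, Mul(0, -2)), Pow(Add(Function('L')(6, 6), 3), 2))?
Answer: -324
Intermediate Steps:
Mul(Add(-4, Mul(0, -2)), Pow(Add(Function('L')(6, 6), 3), 2)) = Mul(Add(-4, Mul(0, -2)), Pow(Add(Mul(6, Add(-5, 6)), 3), 2)) = Mul(Add(-4, 0), Pow(Add(Mul(6, 1), 3), 2)) = Mul(-4, Pow(Add(6, 3), 2)) = Mul(-4, Pow(9, 2)) = Mul(-4, 81) = -324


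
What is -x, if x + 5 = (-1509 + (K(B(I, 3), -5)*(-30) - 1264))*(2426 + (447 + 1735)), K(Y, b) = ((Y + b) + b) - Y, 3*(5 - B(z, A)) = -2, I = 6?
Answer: 11395589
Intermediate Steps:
B(z, A) = 17/3 (B(z, A) = 5 - ⅓*(-2) = 5 + ⅔ = 17/3)
K(Y, b) = 2*b (K(Y, b) = (Y + 2*b) - Y = 2*b)
x = -11395589 (x = -5 + (-1509 + ((2*(-5))*(-30) - 1264))*(2426 + (447 + 1735)) = -5 + (-1509 + (-10*(-30) - 1264))*(2426 + 2182) = -5 + (-1509 + (300 - 1264))*4608 = -5 + (-1509 - 964)*4608 = -5 - 2473*4608 = -5 - 11395584 = -11395589)
-x = -1*(-11395589) = 11395589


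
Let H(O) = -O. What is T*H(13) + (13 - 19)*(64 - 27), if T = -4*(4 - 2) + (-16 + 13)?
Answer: -79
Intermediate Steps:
T = -11 (T = -4*2 - 3 = -8 - 3 = -11)
T*H(13) + (13 - 19)*(64 - 27) = -(-11)*13 + (13 - 19)*(64 - 27) = -11*(-13) - 6*37 = 143 - 222 = -79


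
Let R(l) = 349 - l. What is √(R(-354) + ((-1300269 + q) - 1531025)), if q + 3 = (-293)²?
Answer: I*√2744745 ≈ 1656.7*I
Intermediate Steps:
q = 85846 (q = -3 + (-293)² = -3 + 85849 = 85846)
√(R(-354) + ((-1300269 + q) - 1531025)) = √((349 - 1*(-354)) + ((-1300269 + 85846) - 1531025)) = √((349 + 354) + (-1214423 - 1531025)) = √(703 - 2745448) = √(-2744745) = I*√2744745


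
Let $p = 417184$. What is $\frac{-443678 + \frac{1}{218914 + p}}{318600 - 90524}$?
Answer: $- \frac{282222688443}{145078687448} \approx -1.9453$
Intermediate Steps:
$\frac{-443678 + \frac{1}{218914 + p}}{318600 - 90524} = \frac{-443678 + \frac{1}{218914 + 417184}}{318600 - 90524} = \frac{-443678 + \frac{1}{636098}}{318600 + \left(-231337 + 140813\right)} = \frac{-443678 + \frac{1}{636098}}{318600 - 90524} = - \frac{282222688443}{636098 \cdot 228076} = \left(- \frac{282222688443}{636098}\right) \frac{1}{228076} = - \frac{282222688443}{145078687448}$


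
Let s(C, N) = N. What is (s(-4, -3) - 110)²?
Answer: 12769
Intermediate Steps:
(s(-4, -3) - 110)² = (-3 - 110)² = (-113)² = 12769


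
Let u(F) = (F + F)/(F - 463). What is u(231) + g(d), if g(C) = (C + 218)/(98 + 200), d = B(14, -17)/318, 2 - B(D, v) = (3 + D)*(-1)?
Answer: -1730837/1374078 ≈ -1.2596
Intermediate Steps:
B(D, v) = 5 + D (B(D, v) = 2 - (3 + D)*(-1) = 2 - (-3 - D) = 2 + (3 + D) = 5 + D)
d = 19/318 (d = (5 + 14)/318 = 19*(1/318) = 19/318 ≈ 0.059748)
u(F) = 2*F/(-463 + F) (u(F) = (2*F)/(-463 + F) = 2*F/(-463 + F))
g(C) = 109/149 + C/298 (g(C) = (218 + C)/298 = (218 + C)*(1/298) = 109/149 + C/298)
u(231) + g(d) = 2*231/(-463 + 231) + (109/149 + (1/298)*(19/318)) = 2*231/(-232) + (109/149 + 19/94764) = 2*231*(-1/232) + 69343/94764 = -231/116 + 69343/94764 = -1730837/1374078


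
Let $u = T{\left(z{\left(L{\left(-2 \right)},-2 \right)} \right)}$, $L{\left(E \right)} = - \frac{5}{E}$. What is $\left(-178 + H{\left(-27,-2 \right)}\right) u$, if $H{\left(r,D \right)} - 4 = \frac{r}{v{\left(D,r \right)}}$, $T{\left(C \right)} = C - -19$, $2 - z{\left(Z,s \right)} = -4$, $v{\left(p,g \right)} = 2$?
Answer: $- \frac{9375}{2} \approx -4687.5$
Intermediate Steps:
$z{\left(Z,s \right)} = 6$ ($z{\left(Z,s \right)} = 2 - -4 = 2 + 4 = 6$)
$T{\left(C \right)} = 19 + C$ ($T{\left(C \right)} = C + 19 = 19 + C$)
$H{\left(r,D \right)} = 4 + \frac{r}{2}$
$u = 25$ ($u = 19 + 6 = 25$)
$\left(-178 + H{\left(-27,-2 \right)}\right) u = \left(-178 + \left(4 + \frac{1}{2} \left(-27\right)\right)\right) 25 = \left(-178 + \left(4 - \frac{27}{2}\right)\right) 25 = \left(-178 - \frac{19}{2}\right) 25 = \left(- \frac{375}{2}\right) 25 = - \frac{9375}{2}$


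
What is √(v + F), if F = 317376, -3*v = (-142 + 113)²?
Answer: √2853861/3 ≈ 563.11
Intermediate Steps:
v = -841/3 (v = -(-142 + 113)²/3 = -⅓*(-29)² = -⅓*841 = -841/3 ≈ -280.33)
√(v + F) = √(-841/3 + 317376) = √(951287/3) = √2853861/3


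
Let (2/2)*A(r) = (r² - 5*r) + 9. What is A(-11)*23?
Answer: 4255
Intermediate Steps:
A(r) = 9 + r² - 5*r (A(r) = (r² - 5*r) + 9 = 9 + r² - 5*r)
A(-11)*23 = (9 + (-11)² - 5*(-11))*23 = (9 + 121 + 55)*23 = 185*23 = 4255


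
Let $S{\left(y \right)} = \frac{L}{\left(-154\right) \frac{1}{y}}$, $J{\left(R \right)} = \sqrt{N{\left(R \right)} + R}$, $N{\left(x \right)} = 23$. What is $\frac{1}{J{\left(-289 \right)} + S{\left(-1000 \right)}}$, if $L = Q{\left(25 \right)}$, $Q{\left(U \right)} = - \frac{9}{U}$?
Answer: $- \frac{6930}{804757} - \frac{5929 i \sqrt{266}}{1609514} \approx -0.0086113 - 0.06008 i$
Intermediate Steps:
$L = - \frac{9}{25} \approx -0.36$
$J{\left(R \right)} = \sqrt{23 + R}$
$S{\left(y \right)} = \frac{9 y}{3850}$ ($S{\left(y \right)} = - \frac{9}{25 \left(- \frac{154}{y}\right)} = - \frac{9 \left(- \frac{y}{154}\right)}{25} = \frac{9 y}{3850}$)
$\frac{1}{J{\left(-289 \right)} + S{\left(-1000 \right)}} = \frac{1}{\sqrt{23 - 289} + \frac{9}{3850} \left(-1000\right)} = \frac{1}{\sqrt{-266} - \frac{180}{77}} = \frac{1}{i \sqrt{266} - \frac{180}{77}} = \frac{1}{- \frac{180}{77} + i \sqrt{266}}$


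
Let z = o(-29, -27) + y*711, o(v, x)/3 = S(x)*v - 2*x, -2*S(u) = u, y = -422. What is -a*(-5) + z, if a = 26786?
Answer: -334249/2 ≈ -1.6712e+5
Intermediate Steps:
S(u) = -u/2
o(v, x) = -6*x - 3*v*x/2 (o(v, x) = 3*((-x/2)*v - 2*x) = 3*(-v*x/2 - 2*x) = 3*(-2*x - v*x/2) = -6*x - 3*v*x/2)
z = -602109/2 (z = (3/2)*(-27)*(-4 - 1*(-29)) - 422*711 = (3/2)*(-27)*(-4 + 29) - 300042 = (3/2)*(-27)*25 - 300042 = -2025/2 - 300042 = -602109/2 ≈ -3.0105e+5)
-a*(-5) + z = -26786*(-5) - 602109/2 = -1*(-133930) - 602109/2 = 133930 - 602109/2 = -334249/2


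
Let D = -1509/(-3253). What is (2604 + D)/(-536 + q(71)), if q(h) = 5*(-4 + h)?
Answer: -2824107/217951 ≈ -12.958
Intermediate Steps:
D = 1509/3253 (D = -1509*(-1/3253) = 1509/3253 ≈ 0.46388)
q(h) = -20 + 5*h
(2604 + D)/(-536 + q(71)) = (2604 + 1509/3253)/(-536 + (-20 + 5*71)) = 8472321/(3253*(-536 + (-20 + 355))) = 8472321/(3253*(-536 + 335)) = (8472321/3253)/(-201) = (8472321/3253)*(-1/201) = -2824107/217951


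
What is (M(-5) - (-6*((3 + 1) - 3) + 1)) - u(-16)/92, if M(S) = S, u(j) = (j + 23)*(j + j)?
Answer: 56/23 ≈ 2.4348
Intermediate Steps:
u(j) = 2*j*(23 + j) (u(j) = (23 + j)*(2*j) = 2*j*(23 + j))
(M(-5) - (-6*((3 + 1) - 3) + 1)) - u(-16)/92 = (-5 - (-6*((3 + 1) - 3) + 1)) - 2*(-16)*(23 - 16)/92 = (-5 - (-6*(4 - 3) + 1)) - 2*(-16)*7/92 = (-5 - (-6*1 + 1)) - (-224)/92 = (-5 - (-6 + 1)) - 1*(-56/23) = (-5 - 1*(-5)) + 56/23 = (-5 + 5) + 56/23 = 0 + 56/23 = 56/23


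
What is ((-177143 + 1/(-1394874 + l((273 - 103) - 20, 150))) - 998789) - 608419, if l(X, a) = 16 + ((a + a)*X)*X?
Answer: -9555452982841/5355142 ≈ -1.7844e+6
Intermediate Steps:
l(X, a) = 16 + 2*a*X² (l(X, a) = 16 + ((2*a)*X)*X = 16 + (2*X*a)*X = 16 + 2*a*X²)
((-177143 + 1/(-1394874 + l((273 - 103) - 20, 150))) - 998789) - 608419 = ((-177143 + 1/(-1394874 + (16 + 2*150*((273 - 103) - 20)²))) - 998789) - 608419 = ((-177143 + 1/(-1394874 + (16 + 2*150*(170 - 20)²))) - 998789) - 608419 = ((-177143 + 1/(-1394874 + (16 + 2*150*150²))) - 998789) - 608419 = ((-177143 + 1/(-1394874 + (16 + 2*150*22500))) - 998789) - 608419 = ((-177143 + 1/(-1394874 + (16 + 6750000))) - 998789) - 608419 = ((-177143 + 1/(-1394874 + 6750016)) - 998789) - 608419 = ((-177143 + 1/5355142) - 998789) - 608419 = (-948625919305/5355142 - 998789) - 608419 = -6297282842343/5355142 - 608419 = -9555452982841/5355142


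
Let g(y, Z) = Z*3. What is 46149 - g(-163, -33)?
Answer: 46248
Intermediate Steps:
g(y, Z) = 3*Z
46149 - g(-163, -33) = 46149 - 3*(-33) = 46149 - 1*(-99) = 46149 + 99 = 46248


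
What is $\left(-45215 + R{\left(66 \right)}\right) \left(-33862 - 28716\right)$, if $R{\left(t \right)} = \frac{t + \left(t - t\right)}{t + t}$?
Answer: $2829432981$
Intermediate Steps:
$R{\left(t \right)} = \frac{1}{2}$ ($R{\left(t \right)} = \frac{t + 0}{2 t} = t \frac{1}{2 t} = \frac{1}{2}$)
$\left(-45215 + R{\left(66 \right)}\right) \left(-33862 - 28716\right) = \left(-45215 + \frac{1}{2}\right) \left(-33862 - 28716\right) = \left(- \frac{90429}{2}\right) \left(-62578\right) = 2829432981$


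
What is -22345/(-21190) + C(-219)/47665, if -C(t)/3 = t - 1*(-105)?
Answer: 214464281/202004270 ≈ 1.0617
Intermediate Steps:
C(t) = -315 - 3*t (C(t) = -3*(t - 1*(-105)) = -3*(t + 105) = -3*(105 + t) = -315 - 3*t)
-22345/(-21190) + C(-219)/47665 = -22345/(-21190) + (-315 - 3*(-219))/47665 = -22345*(-1/21190) + (-315 + 657)*(1/47665) = 4469/4238 + 342*(1/47665) = 4469/4238 + 342/47665 = 214464281/202004270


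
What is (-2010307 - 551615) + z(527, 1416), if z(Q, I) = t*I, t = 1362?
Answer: -633330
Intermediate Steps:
z(Q, I) = 1362*I
(-2010307 - 551615) + z(527, 1416) = (-2010307 - 551615) + 1362*1416 = -2561922 + 1928592 = -633330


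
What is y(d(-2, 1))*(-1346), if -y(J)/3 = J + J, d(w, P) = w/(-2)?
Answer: 8076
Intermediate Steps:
d(w, P) = -w/2 (d(w, P) = w*(-½) = -w/2)
y(J) = -6*J (y(J) = -3*(J + J) = -6*J)
y(d(-2, 1))*(-1346) = -(-3)*(-2)*(-1346) = -6*1*(-1346) = -6*(-1346) = 8076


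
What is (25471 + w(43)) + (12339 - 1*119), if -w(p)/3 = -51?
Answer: 37844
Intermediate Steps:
w(p) = 153 (w(p) = -3*(-51) = 153)
(25471 + w(43)) + (12339 - 1*119) = (25471 + 153) + (12339 - 1*119) = 25624 + (12339 - 119) = 25624 + 12220 = 37844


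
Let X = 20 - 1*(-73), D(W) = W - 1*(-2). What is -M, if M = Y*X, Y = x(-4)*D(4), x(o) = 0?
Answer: 0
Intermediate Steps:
D(W) = 2 + W (D(W) = W + 2 = 2 + W)
X = 93 (X = 20 + 73 = 93)
Y = 0 (Y = 0*(2 + 4) = 0*6 = 0)
M = 0 (M = 0*93 = 0)
-M = -1*0 = 0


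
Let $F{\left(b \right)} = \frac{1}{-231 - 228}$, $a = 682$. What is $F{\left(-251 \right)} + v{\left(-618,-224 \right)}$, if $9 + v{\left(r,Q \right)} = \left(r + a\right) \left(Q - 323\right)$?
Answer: $- \frac{16072804}{459} \approx -35017.0$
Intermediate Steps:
$v{\left(r,Q \right)} = -9 + \left(-323 + Q\right) \left(682 + r\right)$ ($v{\left(r,Q \right)} = -9 + \left(r + 682\right) \left(Q - 323\right) = -9 + \left(682 + r\right) \left(-323 + Q\right) = -9 + \left(-323 + Q\right) \left(682 + r\right)$)
$F{\left(b \right)} = - \frac{1}{459}$ ($F{\left(b \right)} = \frac{1}{-459} = - \frac{1}{459}$)
$F{\left(-251 \right)} + v{\left(-618,-224 \right)} = - \frac{1}{459} - 35017 = - \frac{16072804}{459}$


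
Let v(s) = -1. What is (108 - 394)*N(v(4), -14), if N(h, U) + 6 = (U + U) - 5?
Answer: 11154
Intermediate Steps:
N(h, U) = -11 + 2*U (N(h, U) = -6 + ((U + U) - 5) = -6 + (2*U - 5) = -6 + (-5 + 2*U) = -11 + 2*U)
(108 - 394)*N(v(4), -14) = (108 - 394)*(-11 + 2*(-14)) = -286*(-11 - 28) = -286*(-39) = 11154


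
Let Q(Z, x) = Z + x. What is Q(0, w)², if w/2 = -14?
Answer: 784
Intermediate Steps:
w = -28 (w = 2*(-14) = -28)
Q(0, w)² = (0 - 28)² = (-28)² = 784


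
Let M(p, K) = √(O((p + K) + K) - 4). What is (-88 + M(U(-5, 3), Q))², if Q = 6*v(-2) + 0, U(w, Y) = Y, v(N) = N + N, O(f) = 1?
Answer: (88 - I*√3)² ≈ 7741.0 - 304.84*I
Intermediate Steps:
v(N) = 2*N
Q = -24 (Q = 6*(2*(-2)) + 0 = 6*(-4) + 0 = -24 + 0 = -24)
M(p, K) = I*√3 (M(p, K) = √(1 - 4) = √(-3) = I*√3)
(-88 + M(U(-5, 3), Q))² = (-88 + I*√3)²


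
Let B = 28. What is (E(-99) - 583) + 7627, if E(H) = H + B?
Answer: 6973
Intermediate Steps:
E(H) = 28 + H (E(H) = H + 28 = 28 + H)
(E(-99) - 583) + 7627 = ((28 - 99) - 583) + 7627 = (-71 - 583) + 7627 = -654 + 7627 = 6973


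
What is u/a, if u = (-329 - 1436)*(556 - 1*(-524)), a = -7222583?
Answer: 1906200/7222583 ≈ 0.26392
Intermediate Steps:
u = -1906200 (u = -1765*(556 + 524) = -1765*1080 = -1906200)
u/a = -1906200/(-7222583) = -1906200*(-1/7222583) = 1906200/7222583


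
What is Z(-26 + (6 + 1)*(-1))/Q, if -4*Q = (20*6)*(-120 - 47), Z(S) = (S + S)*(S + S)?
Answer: 726/835 ≈ 0.86946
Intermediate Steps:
Z(S) = 4*S**2 (Z(S) = (2*S)*(2*S) = 4*S**2)
Q = 5010 (Q = -20*6*(-120 - 47)/4 = -30*(-167) = -1/4*(-20040) = 5010)
Z(-26 + (6 + 1)*(-1))/Q = (4*(-26 + (6 + 1)*(-1))**2)/5010 = (4*(-26 + 7*(-1))**2)*(1/5010) = (4*(-26 - 7)**2)*(1/5010) = (4*(-33)**2)*(1/5010) = (4*1089)*(1/5010) = 4356*(1/5010) = 726/835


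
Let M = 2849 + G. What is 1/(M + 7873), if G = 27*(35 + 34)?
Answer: 1/12585 ≈ 7.9460e-5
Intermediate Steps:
G = 1863 (G = 27*69 = 1863)
M = 4712 (M = 2849 + 1863 = 4712)
1/(M + 7873) = 1/(4712 + 7873) = 1/12585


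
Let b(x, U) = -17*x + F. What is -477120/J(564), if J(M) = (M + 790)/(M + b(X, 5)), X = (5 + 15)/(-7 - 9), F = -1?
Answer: -139378680/677 ≈ -2.0588e+5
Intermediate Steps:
X = -5/4 (X = 20/(-16) = 20*(-1/16) = -5/4 ≈ -1.2500)
b(x, U) = -1 - 17*x (b(x, U) = -17*x - 1 = -1 - 17*x)
J(M) = (790 + M)/(81/4 + M) (J(M) = (M + 790)/(M + (-1 - 17*(-5/4))) = (790 + M)/(M + (-1 + 85/4)) = (790 + M)/(M + 81/4) = (790 + M)/(81/4 + M))
-477120/J(564) = -477120*(81 + 4*564)/(4*(790 + 564)) = -477120/(4*1354/(81 + 2256)) = -477120/(4*1354/2337) = -477120/(4*(1/2337)*1354) = -477120/5416/2337 = -477120*2337/5416 = -139378680/677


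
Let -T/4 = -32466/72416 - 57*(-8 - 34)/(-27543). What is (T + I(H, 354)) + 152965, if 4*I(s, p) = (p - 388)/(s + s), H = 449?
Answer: 2853967352444331/18657389494 ≈ 1.5297e+5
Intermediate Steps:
T = 177929157/83106412 (T = -4*(-32466/72416 - 57*(-8 - 34)/(-27543)) = -4*(-32466*1/72416 - 57*(-42)*(-1/27543)) = -4*(-16233/36208 + 2394*(-1/27543)) = -4*(-16233/36208 - 798/9181) = -4*(-177929157/332425648) = 177929157/83106412 ≈ 2.1410)
I(s, p) = (-388 + p)/(8*s) (I(s, p) = ((p - 388)/(s + s))/4 = ((-388 + p)/((2*s)))/4 = ((-388 + p)*(1/(2*s)))/4 = ((-388 + p)/(2*s))/4 = (-388 + p)/(8*s))
(T + I(H, 354)) + 152965 = (177929157/83106412 + (⅛)*(-388 + 354)/449) + 152965 = (177929157/83106412 + (⅛)*(1/449)*(-34)) + 152965 = (177929157/83106412 - 17/1796) + 152965 = 39768494621/18657389494 + 152965 = 2853967352444331/18657389494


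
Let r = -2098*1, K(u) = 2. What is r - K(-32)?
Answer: -2100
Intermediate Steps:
r = -2098
r - K(-32) = -2098 - 1*2 = -2098 - 2 = -2100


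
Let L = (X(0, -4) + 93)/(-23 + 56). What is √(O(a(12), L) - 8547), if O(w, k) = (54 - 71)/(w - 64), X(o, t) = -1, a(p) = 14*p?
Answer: I*√23111530/52 ≈ 92.451*I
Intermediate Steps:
L = 92/33 (L = (-1 + 93)/(-23 + 56) = 92/33 ≈ 2.7879)
O(w, k) = -17/(-64 + w)
√(O(a(12), L) - 8547) = √(-17/(-64 + 14*12) - 8547) = √(-17/(-64 + 168) - 8547) = √(-17/104 - 8547) = √(-888905/104) = I*√23111530/52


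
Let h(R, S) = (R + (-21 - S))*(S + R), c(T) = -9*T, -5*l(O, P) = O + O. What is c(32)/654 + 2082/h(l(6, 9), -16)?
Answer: 2755029/185518 ≈ 14.850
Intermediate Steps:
l(O, P) = -2*O/5 (l(O, P) = -(O + O)/5 = -2*O/5)
h(R, S) = (R + S)*(-21 + R - S) (h(R, S) = (-21 + R - S)*(R + S) = (R + S)*(-21 + R - S))
c(32)/654 + 2082/h(l(6, 9), -16) = -9*32/654 + 2082/((-⅖*6)² - 1*(-16)² - (-42)*6/5 - 21*(-16)) = -288*1/654 + 2082/((-12/5)² - 1*256 - 21*(-12/5) + 336) = -48/109 + 2082/(144/25 - 256 + 252/5 + 336) = -48/109 + 2082/(3404/25) = -48/109 + 2082*(25/3404) = -48/109 + 26025/1702 = 2755029/185518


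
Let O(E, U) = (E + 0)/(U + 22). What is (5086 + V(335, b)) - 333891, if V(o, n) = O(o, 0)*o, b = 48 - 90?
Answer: -7121485/22 ≈ -3.2370e+5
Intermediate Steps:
O(E, U) = E/(22 + U)
b = -42
V(o, n) = o**2/22 (V(o, n) = (o/(22 + 0))*o = (o/22)*o = o**2/22)
(5086 + V(335, b)) - 333891 = (5086 + (1/22)*335**2) - 333891 = (5086 + (1/22)*112225) - 333891 = (5086 + 112225/22) - 333891 = 224117/22 - 333891 = -7121485/22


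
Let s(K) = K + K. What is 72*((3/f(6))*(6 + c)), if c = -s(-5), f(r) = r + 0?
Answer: 576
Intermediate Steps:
f(r) = r
s(K) = 2*K
c = 10 (c = -2*(-5) = -1*(-10) = 10)
72*((3/f(6))*(6 + c)) = 72*((3/6)*(6 + 10)) = 72*((3*(1/6))*16) = 72*((1/2)*16) = 72*8 = 576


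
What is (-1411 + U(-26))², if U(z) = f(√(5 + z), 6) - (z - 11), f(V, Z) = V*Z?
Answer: 1887120 - 16488*I*√21 ≈ 1.8871e+6 - 75558.0*I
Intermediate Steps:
U(z) = 11 - z + 6*√(5 + z) (U(z) = √(5 + z)*6 - (z - 11) = 6*√(5 + z) - (-11 + z) = 6*√(5 + z) + (11 - z) = 11 - z + 6*√(5 + z))
(-1411 + U(-26))² = (-1411 + (11 - 1*(-26) + 6*√(5 - 26)))² = (-1411 + (11 + 26 + 6*√(-21)))² = (-1411 + (11 + 26 + 6*(I*√21)))² = (-1411 + (11 + 26 + 6*I*√21))² = (-1411 + (37 + 6*I*√21))² = (-1374 + 6*I*√21)²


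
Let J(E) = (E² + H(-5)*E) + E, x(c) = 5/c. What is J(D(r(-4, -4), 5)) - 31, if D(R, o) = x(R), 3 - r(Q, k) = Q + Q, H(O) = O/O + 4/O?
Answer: -3660/121 ≈ -30.248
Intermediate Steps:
H(O) = 1 + 4/O
r(Q, k) = 3 - 2*Q (r(Q, k) = 3 - (Q + Q) = 3 - 2*Q)
D(R, o) = 5/R
J(E) = E² + 6*E/5 (J(E) = (E² + ((4 - 5)/(-5))*E) + E = (E² + (-⅕*(-1))*E) + E = (E² + E/5) + E = E² + 6*E/5)
J(D(r(-4, -4), 5)) - 31 = (5/(3 - 2*(-4)))*(6 + 5*(5/(3 - 2*(-4))))/5 - 31 = (5/(3 + 8))*(6 + 5*(5/(3 + 8)))/5 - 31 = (5/11)*(6 + 5*(5/11))/5 - 31 = (5*(1/11))*(6 + 5*(5*(1/11)))/5 - 31 = (⅕)*(5/11)*(6 + 5*(5/11)) - 31 = (⅕)*(5/11)*(6 + 25/11) - 31 = (⅕)*(5/11)*(91/11) - 31 = 91/121 - 31 = -3660/121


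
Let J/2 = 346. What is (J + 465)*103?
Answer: 119171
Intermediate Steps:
J = 692 (J = 2*346 = 692)
(J + 465)*103 = (692 + 465)*103 = 1157*103 = 119171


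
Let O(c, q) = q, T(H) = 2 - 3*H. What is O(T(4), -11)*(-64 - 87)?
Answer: 1661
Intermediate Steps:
O(T(4), -11)*(-64 - 87) = -11*(-64 - 87) = -11*(-151) = 1661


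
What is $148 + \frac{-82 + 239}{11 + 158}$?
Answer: $\frac{25169}{169} \approx 148.93$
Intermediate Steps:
$148 + \frac{-82 + 239}{11 + 158} = 148 + \frac{157}{169} = \frac{25169}{169}$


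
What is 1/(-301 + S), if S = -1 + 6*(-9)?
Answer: -1/356 ≈ -0.0028090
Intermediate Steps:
S = -55 (S = -1 - 54 = -55)
1/(-301 + S) = 1/(-301 - 55) = 1/(-356) = -1/356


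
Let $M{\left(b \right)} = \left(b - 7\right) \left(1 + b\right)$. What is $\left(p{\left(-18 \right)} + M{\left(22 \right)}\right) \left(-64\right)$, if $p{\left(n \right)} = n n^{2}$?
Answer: $351168$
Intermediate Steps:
$p{\left(n \right)} = n^{3}$
$M{\left(b \right)} = \left(1 + b\right) \left(-7 + b\right)$ ($M{\left(b \right)} = \left(-7 + b\right) \left(1 + b\right) = \left(1 + b\right) \left(-7 + b\right)$)
$\left(p{\left(-18 \right)} + M{\left(22 \right)}\right) \left(-64\right) = \left(\left(-18\right)^{3} - \left(139 - 484\right)\right) \left(-64\right) = \left(-5832 - -345\right) \left(-64\right) = \left(-5832 + 345\right) \left(-64\right) = \left(-5487\right) \left(-64\right) = 351168$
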